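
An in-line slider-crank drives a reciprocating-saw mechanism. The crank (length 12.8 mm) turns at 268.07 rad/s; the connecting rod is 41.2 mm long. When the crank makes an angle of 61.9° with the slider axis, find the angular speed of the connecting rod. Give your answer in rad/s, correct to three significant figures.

ω = 268.1 rad/s
The rod makes angle φ with the slider axis where L sinφ = r sinθ; differentiating, L cosφ·φ̇ = r ω cosθ.
L cosφ = √(L² − r² sin²θ) = 0.039623 m.
|ω_rod| = r ω |cosθ| / √(L² − r² sin²θ) = 0.0128·268.1·0.47101/0.039623 = 40.789 rad/s.

40.8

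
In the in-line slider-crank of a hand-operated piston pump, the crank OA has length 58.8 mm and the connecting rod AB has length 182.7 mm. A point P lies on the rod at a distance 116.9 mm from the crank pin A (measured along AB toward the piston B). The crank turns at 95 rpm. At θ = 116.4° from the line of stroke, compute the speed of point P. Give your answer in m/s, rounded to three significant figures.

0.483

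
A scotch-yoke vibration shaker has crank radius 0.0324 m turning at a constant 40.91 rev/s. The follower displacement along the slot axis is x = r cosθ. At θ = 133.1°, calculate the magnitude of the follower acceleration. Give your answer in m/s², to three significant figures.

ω = 257 rad/s (from 40.91 rev/s).
x = r cosθ ⇒ ẍ = −rω² cosθ (ω constant).
|a| = rω²|cosθ| = 0.0324·(257)²·|cos 133.1°| = 1462.7 m/s².

1460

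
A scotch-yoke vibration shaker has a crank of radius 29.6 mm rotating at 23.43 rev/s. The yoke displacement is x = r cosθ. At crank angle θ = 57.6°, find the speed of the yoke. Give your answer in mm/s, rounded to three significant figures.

3680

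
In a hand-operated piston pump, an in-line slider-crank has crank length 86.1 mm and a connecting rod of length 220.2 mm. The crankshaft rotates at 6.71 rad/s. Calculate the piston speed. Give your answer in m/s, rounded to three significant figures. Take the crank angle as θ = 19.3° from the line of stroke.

ω = 6.71 rad/s
For an in-line slider-crank, x = r cosθ + √(L² − r² sin²θ), so v = −rω sinθ·[1 + r cosθ/√(L² − r² sin²θ)].
With r = 0.0861 m, L = 0.2202 m, θ = 19.3°: √(L² − r² sin²θ) = 0.21835 m.
v = −0.0861·6.71·0.33051·[1 + 0.0861·0.94380/0.21835] = -0.26201 m/s.
|v| = 0.26201 m/s.

0.262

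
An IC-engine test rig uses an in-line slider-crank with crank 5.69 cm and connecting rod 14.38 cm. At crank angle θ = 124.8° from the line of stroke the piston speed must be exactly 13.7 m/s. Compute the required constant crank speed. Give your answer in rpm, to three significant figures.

3680

For an in-line slider-crank, |v_piston| = rω|sinθ|·[1 + r cosθ/√(L² − r² sin²θ)].
With r = 0.0569 m, L = 0.1438 m, θ = 124.8°: the bracketed kinematic factor |dx/dθ| = 0.035567 m.
ω = v/|dx/dθ| = 13.7/0.035567 = 385.19 rad/s.
N = 60ω/(2π) = 3678.3 rpm.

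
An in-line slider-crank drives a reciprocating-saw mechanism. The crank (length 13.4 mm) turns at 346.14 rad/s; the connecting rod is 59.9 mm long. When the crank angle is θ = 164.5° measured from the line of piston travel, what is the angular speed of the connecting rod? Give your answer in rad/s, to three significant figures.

ω = 346.1 rad/s
The rod makes angle φ with the slider axis where L sinφ = r sinθ; differentiating, L cosφ·φ̇ = r ω cosθ.
L cosφ = √(L² − r² sin²θ) = 0.059793 m.
|ω_rod| = r ω |cosθ| / √(L² − r² sin²θ) = 0.0134·346.1·0.96363/0.059793 = 74.751 rad/s.

74.8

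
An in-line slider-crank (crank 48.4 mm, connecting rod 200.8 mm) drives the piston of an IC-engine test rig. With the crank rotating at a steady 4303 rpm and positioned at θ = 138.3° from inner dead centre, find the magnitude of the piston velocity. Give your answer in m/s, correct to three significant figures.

ω = 2π·4303/60 = 450.6 rad/s
For an in-line slider-crank, x = r cosθ + √(L² − r² sin²θ), so v = −rω sinθ·[1 + r cosθ/√(L² − r² sin²θ)].
With r = 0.0484 m, L = 0.2008 m, θ = 138.3°: √(L² − r² sin²θ) = 0.1982 m.
v = −0.0484·450.6·0.66523·[1 + 0.0484·-0.74664/0.1982] = -11.863 m/s.
|v| = 11.863 m/s.

11.9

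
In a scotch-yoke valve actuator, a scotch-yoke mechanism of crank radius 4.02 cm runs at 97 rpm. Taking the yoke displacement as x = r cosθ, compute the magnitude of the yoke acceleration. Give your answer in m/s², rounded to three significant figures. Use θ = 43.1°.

ω = 10.16 rad/s (from 97 rpm).
x = r cosθ ⇒ ẍ = −rω² cosθ (ω constant).
|a| = rω²|cosθ| = 0.0402·(10.16)²·|cos 43.1°| = 3.0286 m/s².

3.03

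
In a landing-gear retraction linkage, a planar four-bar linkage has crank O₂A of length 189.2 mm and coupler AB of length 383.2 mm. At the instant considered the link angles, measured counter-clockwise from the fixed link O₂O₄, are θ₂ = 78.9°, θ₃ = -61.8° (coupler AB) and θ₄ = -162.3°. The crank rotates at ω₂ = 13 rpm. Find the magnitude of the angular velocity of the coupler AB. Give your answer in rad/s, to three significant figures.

0.599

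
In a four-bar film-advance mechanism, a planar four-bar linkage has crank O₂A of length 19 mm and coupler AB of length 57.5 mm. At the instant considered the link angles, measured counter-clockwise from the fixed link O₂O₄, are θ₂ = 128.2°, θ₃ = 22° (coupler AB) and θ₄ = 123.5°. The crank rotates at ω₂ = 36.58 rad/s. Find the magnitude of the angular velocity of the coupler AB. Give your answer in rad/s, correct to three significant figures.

ω₂ = 36.58 rad/s
Differentiating the loop-closure r₂e^{iθ₂}+r₃e^{iθ₃}=r₁+r₄e^{iθ₄} gives r₂ω₂e^{iθ₂}+r₃ω₃e^{iθ₃}=r₄ω₄e^{iθ₄}.
Eliminating the other unknown: ω₃ = r₂ω₂ sin(θ₄−θ₂) / [r₃ sin(θ₃−θ₄)].
Numerator sine = -0.08194; denominator sine = -0.97992.
Result = 0.019·36.58·(-0.08194) / (0.0575·(-0.97992)) = +1.0107 rad/s; magnitude 1.0107 rad/s.

1.01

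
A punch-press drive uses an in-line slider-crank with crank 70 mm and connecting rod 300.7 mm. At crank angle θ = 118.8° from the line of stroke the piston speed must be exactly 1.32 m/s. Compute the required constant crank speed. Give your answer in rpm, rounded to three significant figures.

232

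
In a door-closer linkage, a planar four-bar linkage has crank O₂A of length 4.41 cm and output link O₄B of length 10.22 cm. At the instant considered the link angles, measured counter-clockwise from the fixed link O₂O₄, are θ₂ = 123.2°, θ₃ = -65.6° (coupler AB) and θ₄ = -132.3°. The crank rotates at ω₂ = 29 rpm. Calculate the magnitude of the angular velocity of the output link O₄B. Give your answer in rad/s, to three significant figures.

0.218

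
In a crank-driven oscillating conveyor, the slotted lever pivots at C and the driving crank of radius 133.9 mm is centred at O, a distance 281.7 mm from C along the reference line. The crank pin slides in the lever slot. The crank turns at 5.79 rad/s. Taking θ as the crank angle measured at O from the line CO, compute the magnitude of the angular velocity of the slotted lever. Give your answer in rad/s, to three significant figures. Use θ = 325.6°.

1.78

ω = 5.79 rad/s
Crank pin A relative to C: A = (d + r cosθ, r sinθ); lever angle φ = atan2(r sinθ, d + r cosθ).
Differentiating tanφ: φ̇ = rω(d cosθ + r)/(d² + r² + 2dr cosθ).
d² + r² + 2dr cosθ = |CA|² = 0.15953 m²;  d cosθ + r = +0.36633 m.
|ω_lever| = |0.1339·5.79·+0.36633| / 0.15953 = 1.7803 rad/s.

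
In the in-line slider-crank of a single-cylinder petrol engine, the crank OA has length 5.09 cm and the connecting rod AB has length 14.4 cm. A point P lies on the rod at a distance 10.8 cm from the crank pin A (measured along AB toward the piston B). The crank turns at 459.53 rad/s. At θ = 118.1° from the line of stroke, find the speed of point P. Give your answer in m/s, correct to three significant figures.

18.1

ω = 459.5 rad/s.  Crank-pin speed |V_A| = rω = 23.39 m/s, perpendicular to OA.
Rod angle: sinφ = −(r/L) sinθ ⇒ φ = -18.168°; ω_rod = −rω cosθ/√(L²−r²sin²θ) = +80.521 rad/s.
V_P = V_A + ω_rod × AP, with AP = 0.108 m along the rod.
Components: V_Px = −rω sinθ − a·ω_rod·sinφ = -17.921 m/s;  V_Py = rω cosθ + a·ω_rod·cosφ = -2.7543 m/s.
|V_P| = √(V_Px² + V_Py²) = 18.132 m/s.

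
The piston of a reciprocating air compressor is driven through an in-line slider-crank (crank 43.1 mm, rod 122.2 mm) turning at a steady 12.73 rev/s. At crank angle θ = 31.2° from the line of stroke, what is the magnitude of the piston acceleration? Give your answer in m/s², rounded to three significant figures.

284

ω = 2π·12.7 = 79.98 rad/s
x(θ) = r cosθ + √(L² − r² sin²θ); with ω constant, a = ω²·d²x/dθ².
d²x/dθ² = −r cosθ − r²(cos2θ)/√u − r⁴ sin²2θ/(4u^{3/2}),  u = L² − r² sin²θ = 0.0144343 m².
Substituting r = 0.0431 m, L = 0.1222 m, θ = 31.2°: d²x/dθ² = -0.04442 m.
a = ω²·d²x/dθ² = (79.98)²·(-0.04442) = -284.18 m/s²;  |a| = 284.18 m/s².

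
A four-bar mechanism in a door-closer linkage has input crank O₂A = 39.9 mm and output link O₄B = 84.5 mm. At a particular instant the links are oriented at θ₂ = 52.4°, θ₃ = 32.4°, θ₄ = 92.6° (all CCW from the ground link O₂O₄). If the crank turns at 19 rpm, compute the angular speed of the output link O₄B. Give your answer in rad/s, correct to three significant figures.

0.370

ω₂ = 1.99 rad/s (from 19 rpm).
Differentiating the loop-closure r₂e^{iθ₂}+r₃e^{iθ₃}=r₁+r₄e^{iθ₄} gives r₂ω₂e^{iθ₂}+r₃ω₃e^{iθ₃}=r₄ω₄e^{iθ₄}.
Eliminating the other unknown: ω₄ = r₂ω₂ sin(θ₂−θ₃) / [r₄ sin(θ₄−θ₃)].
Numerator sine = +0.34202; denominator sine = +0.86777.
Result = 0.0399·1.99·(+0.34202) / (0.0845·(+0.86777)) = +0.37029 rad/s; magnitude 0.37029 rad/s.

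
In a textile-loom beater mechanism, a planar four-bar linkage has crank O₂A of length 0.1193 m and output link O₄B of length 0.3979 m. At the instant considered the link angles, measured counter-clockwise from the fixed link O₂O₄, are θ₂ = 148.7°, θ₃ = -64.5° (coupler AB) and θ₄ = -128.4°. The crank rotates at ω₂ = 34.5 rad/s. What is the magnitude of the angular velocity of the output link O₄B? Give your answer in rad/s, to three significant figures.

6.31

ω₂ = 34.5 rad/s
Differentiating the loop-closure r₂e^{iθ₂}+r₃e^{iθ₃}=r₁+r₄e^{iθ₄} gives r₂ω₂e^{iθ₂}+r₃ω₃e^{iθ₃}=r₄ω₄e^{iθ₄}.
Eliminating the other unknown: ω₄ = r₂ω₂ sin(θ₂−θ₃) / [r₄ sin(θ₄−θ₃)].
Numerator sine = -0.54756; denominator sine = -0.89803.
Result = 0.1193·34.5·(-0.54756) / (0.3979·(-0.89803)) = +6.3071 rad/s; magnitude 6.3071 rad/s.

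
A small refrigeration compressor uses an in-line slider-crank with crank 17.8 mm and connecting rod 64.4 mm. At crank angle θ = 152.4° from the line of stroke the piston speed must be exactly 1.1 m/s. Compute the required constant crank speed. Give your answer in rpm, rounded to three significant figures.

1690

For an in-line slider-crank, |v_piston| = rω|sinθ|·[1 + r cosθ/√(L² − r² sin²θ)].
With r = 0.0178 m, L = 0.0644 m, θ = 152.4°: the bracketed kinematic factor |dx/dθ| = 0.0062099 m.
ω = v/|dx/dθ| = 1.1/0.0062099 = 177.14 rad/s.
N = 60ω/(2π) = 1691.5 rpm.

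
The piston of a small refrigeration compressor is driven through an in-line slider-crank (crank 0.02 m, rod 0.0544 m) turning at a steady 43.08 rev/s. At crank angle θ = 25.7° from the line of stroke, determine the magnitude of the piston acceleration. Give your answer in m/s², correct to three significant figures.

ω = 2π·43.1 = 270.7 rad/s
x(θ) = r cosθ + √(L² − r² sin²θ); with ω constant, a = ω²·d²x/dθ².
d²x/dθ² = −r cosθ − r²(cos2θ)/√u − r⁴ sin²2θ/(4u^{3/2}),  u = L² − r² sin²θ = 0.00288414 m².
Substituting r = 0.02 m, L = 0.0544 m, θ = 25.7°: d²x/dθ² = -0.022826 m.
a = ω²·d²x/dθ² = (270.7)²·(-0.022826) = -1672.4 m/s²;  |a| = 1672.4 m/s².

1670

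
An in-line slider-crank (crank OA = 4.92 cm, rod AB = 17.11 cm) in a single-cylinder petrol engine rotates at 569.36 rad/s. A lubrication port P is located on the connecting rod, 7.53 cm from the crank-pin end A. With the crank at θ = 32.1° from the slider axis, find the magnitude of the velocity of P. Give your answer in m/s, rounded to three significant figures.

21.2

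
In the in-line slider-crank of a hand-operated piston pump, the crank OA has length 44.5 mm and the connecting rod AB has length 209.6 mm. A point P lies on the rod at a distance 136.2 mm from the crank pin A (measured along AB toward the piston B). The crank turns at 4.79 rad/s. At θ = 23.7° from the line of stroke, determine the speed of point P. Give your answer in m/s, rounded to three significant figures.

ω = 4.79 rad/s.  Crank-pin speed |V_A| = rω = 0.21315 m/s, perpendicular to OA.
Rod angle: sinφ = −(r/L) sinθ ⇒ φ = -4.895°; ω_rod = −rω cosθ/√(L²−r²sin²θ) = -0.9346 rad/s.
V_P = V_A + ω_rod × AP, with AP = 0.1362 m along the rod.
Components: V_Px = −rω sinθ − a·ω_rod·sinφ = -0.09654 m/s;  V_Py = rω cosθ + a·ω_rod·cosφ = +0.06835 m/s.
|V_P| = √(V_Px² + V_Py²) = 0.11829 m/s.

0.118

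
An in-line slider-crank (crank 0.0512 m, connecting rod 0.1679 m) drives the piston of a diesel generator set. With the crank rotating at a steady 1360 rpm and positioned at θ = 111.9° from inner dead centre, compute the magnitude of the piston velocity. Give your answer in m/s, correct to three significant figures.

ω = 2π·1360/60 = 142.4 rad/s
For an in-line slider-crank, x = r cosθ + √(L² − r² sin²θ), so v = −rω sinθ·[1 + r cosθ/√(L² − r² sin²θ)].
With r = 0.0512 m, L = 0.1679 m, θ = 111.9°: √(L² − r² sin²θ) = 0.16104 m.
v = −0.0512·142.4·0.92784·[1 + 0.0512·-0.37299/0.16104] = -5.9633 m/s.
|v| = 5.9633 m/s.

5.96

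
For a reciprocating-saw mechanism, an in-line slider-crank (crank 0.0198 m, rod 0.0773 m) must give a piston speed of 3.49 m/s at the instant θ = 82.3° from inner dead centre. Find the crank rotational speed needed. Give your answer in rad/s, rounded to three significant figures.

172

For an in-line slider-crank, |v_piston| = rω|sinθ|·[1 + r cosθ/√(L² − r² sin²θ)].
With r = 0.0198 m, L = 0.0773 m, θ = 82.3°: the bracketed kinematic factor |dx/dθ| = 0.020318 m.
ω = v/|dx/dθ| = 3.49/0.020318 = 171.77 rad/s.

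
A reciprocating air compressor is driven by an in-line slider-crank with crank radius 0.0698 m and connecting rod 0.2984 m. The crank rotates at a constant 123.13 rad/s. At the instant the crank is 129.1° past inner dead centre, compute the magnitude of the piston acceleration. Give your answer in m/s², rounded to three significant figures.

715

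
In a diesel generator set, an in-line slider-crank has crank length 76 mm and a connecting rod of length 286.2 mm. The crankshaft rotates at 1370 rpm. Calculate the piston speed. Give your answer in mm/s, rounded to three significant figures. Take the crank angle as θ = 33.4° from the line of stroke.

7350

ω = 2π·1370/60 = 143.5 rad/s
For an in-line slider-crank, x = r cosθ + √(L² − r² sin²θ), so v = −rω sinθ·[1 + r cosθ/√(L² − r² sin²θ)].
With r = 0.076 m, L = 0.2862 m, θ = 33.4°: √(L² − r² sin²θ) = 0.28313 m.
v = −0.076·143.5·0.55048·[1 + 0.076·0.83485/0.28313] = -7.3472 m/s.
|v| = 7.3472 m/s = 7347.2 mm/s.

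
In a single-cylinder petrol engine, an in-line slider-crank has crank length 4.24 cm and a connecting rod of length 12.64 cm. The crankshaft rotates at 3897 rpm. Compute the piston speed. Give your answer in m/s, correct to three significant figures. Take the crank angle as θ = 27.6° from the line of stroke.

ω = 2π·3897/60 = 408.1 rad/s
For an in-line slider-crank, x = r cosθ + √(L² − r² sin²θ), so v = −rω sinθ·[1 + r cosθ/√(L² − r² sin²θ)].
With r = 0.0424 m, L = 0.1264 m, θ = 27.6°: √(L² − r² sin²θ) = 0.12486 m.
v = −0.0424·408.1·0.46330·[1 + 0.0424·0.88620/0.12486] = -10.429 m/s.
|v| = 10.429 m/s.

10.4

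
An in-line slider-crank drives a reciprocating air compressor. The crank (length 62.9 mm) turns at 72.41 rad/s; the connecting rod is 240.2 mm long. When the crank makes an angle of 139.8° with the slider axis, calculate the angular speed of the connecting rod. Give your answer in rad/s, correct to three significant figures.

ω = 72.41 rad/s
The rod makes angle φ with the slider axis where L sinφ = r sinθ; differentiating, L cosφ·φ̇ = r ω cosθ.
L cosφ = √(L² − r² sin²θ) = 0.23674 m.
|ω_rod| = r ω |cosθ| / √(L² − r² sin²θ) = 0.0629·72.41·0.76380/0.23674 = 14.694 rad/s.

14.7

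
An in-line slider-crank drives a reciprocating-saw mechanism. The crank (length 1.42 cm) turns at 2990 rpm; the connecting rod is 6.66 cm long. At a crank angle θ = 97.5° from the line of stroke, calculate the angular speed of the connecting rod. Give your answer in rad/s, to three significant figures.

8.92

ω = 313.1 rad/s (converted from 2990 rpm).
The rod makes angle φ with the slider axis where L sinφ = r sinθ; differentiating, L cosφ·φ̇ = r ω cosθ.
L cosφ = √(L² − r² sin²θ) = 0.065095 m.
|ω_rod| = r ω |cosθ| / √(L² − r² sin²θ) = 0.0142·313.1·0.13053/0.065095 = 8.9153 rad/s.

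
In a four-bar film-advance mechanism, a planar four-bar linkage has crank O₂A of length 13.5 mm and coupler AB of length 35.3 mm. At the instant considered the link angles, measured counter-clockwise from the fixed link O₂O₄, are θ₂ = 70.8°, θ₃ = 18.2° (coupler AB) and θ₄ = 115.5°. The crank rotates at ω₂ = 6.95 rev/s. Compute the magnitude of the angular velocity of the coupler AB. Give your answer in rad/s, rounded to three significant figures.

ω₂ = 43.67 rad/s (from 6.95 rev/s).
Differentiating the loop-closure r₂e^{iθ₂}+r₃e^{iθ₃}=r₁+r₄e^{iθ₄} gives r₂ω₂e^{iθ₂}+r₃ω₃e^{iθ₃}=r₄ω₄e^{iθ₄}.
Eliminating the other unknown: ω₃ = r₂ω₂ sin(θ₄−θ₂) / [r₃ sin(θ₃−θ₄)].
Numerator sine = +0.70339; denominator sine = -0.99189.
Result = 0.0135·43.67·(+0.70339) / (0.0353·(-0.99189)) = -11.843 rad/s; magnitude 11.843 rad/s.

11.8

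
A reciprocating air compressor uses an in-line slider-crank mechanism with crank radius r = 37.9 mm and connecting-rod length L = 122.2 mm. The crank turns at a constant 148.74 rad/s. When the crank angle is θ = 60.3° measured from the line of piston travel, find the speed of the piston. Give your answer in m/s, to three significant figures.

ω = 148.7 rad/s
For an in-line slider-crank, x = r cosθ + √(L² − r² sin²θ), so v = −rω sinθ·[1 + r cosθ/√(L² − r² sin²θ)].
With r = 0.0379 m, L = 0.1222 m, θ = 60.3°: √(L² − r² sin²θ) = 0.11768 m.
v = −0.0379·148.7·0.86863·[1 + 0.0379·0.49546/0.11768] = -5.678 m/s.
|v| = 5.678 m/s.

5.68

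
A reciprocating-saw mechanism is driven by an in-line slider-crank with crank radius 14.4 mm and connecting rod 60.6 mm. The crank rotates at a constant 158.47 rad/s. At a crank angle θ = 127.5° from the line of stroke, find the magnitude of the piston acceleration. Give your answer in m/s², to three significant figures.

ω = 158.5 rad/s
x(θ) = r cosθ + √(L² − r² sin²θ); with ω constant, a = ω²·d²x/dθ².
d²x/dθ² = −r cosθ − r²(cos2θ)/√u − r⁴ sin²2θ/(4u^{3/2}),  u = L² − r² sin²θ = 0.00354185 m².
Substituting r = 0.0144 m, L = 0.0606 m, θ = 127.5°: d²x/dθ² = +0.0096204 m.
a = ω²·d²x/dθ² = (158.5)²·(+0.0096204) = +241.59 m/s²;  |a| = 241.59 m/s².

242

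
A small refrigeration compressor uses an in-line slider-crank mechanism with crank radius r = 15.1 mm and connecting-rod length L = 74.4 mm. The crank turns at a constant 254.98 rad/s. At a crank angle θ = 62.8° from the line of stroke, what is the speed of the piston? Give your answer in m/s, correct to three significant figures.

ω = 255 rad/s
For an in-line slider-crank, x = r cosθ + √(L² − r² sin²θ), so v = −rω sinθ·[1 + r cosθ/√(L² − r² sin²θ)].
With r = 0.0151 m, L = 0.0744 m, θ = 62.8°: √(L² − r² sin²θ) = 0.073178 m.
v = −0.0151·255·0.88942·[1 + 0.0151·0.45710/0.073178] = -3.7474 m/s.
|v| = 3.7474 m/s.

3.75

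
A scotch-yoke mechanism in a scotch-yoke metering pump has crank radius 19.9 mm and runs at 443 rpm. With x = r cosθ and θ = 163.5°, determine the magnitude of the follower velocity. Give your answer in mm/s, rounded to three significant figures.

ω = 46.39 rad/s (from 443 rpm).
x = r cosθ ⇒ ẋ = −rω sinθ.
|v| = rω|sinθ| = 0.0199·46.39·|sin 163.5°| = 0.2622 m/s = 262.2 mm/s.

262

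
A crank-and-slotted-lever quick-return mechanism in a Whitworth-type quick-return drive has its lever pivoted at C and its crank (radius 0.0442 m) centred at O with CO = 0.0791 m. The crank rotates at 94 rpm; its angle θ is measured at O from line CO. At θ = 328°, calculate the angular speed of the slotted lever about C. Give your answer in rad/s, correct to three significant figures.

ω = 9.844 rad/s (from 94 rpm).
Crank pin A relative to C: A = (d + r cosθ, r sinθ); lever angle φ = atan2(r sinθ, d + r cosθ).
Differentiating tanφ: φ̇ = rω(d cosθ + r)/(d² + r² + 2dr cosθ).
d² + r² + 2dr cosθ = |CA|² = 0.0141404 m²;  d cosθ + r = +0.11128 m.
|ω_lever| = |0.0442·9.844·+0.11128| / 0.0141404 = 3.424 rad/s.

3.42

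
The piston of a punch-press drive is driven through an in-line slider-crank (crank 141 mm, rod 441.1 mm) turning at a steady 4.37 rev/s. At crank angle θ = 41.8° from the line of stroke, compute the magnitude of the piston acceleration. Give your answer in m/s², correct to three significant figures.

ω = 2π·4.37 = 27.46 rad/s
x(θ) = r cosθ + √(L² − r² sin²θ); with ω constant, a = ω²·d²x/dθ².
d²x/dθ² = −r cosθ − r²(cos2θ)/√u − r⁴ sin²2θ/(4u^{3/2}),  u = L² − r² sin²θ = 0.185737 m².
Substituting r = 0.141 m, L = 0.4411 m, θ = 41.8°: d²x/dθ² = -0.11147 m.
a = ω²·d²x/dθ² = (27.46)²·(-0.11147) = -84.041 m/s²;  |a| = 84.041 m/s².

84.0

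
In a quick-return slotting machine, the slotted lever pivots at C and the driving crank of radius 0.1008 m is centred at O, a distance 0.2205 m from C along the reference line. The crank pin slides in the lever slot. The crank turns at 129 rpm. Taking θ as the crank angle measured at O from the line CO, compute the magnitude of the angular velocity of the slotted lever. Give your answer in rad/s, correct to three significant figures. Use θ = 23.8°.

4.14

ω = 13.51 rad/s (from 129 rpm).
Crank pin A relative to C: A = (d + r cosθ, r sinθ); lever angle φ = atan2(r sinθ, d + r cosθ).
Differentiating tanφ: φ̇ = rω(d cosθ + r)/(d² + r² + 2dr cosθ).
d² + r² + 2dr cosθ = |CA|² = 0.0994534 m²;  d cosθ + r = +0.30255 m.
|ω_lever| = |0.1008·13.51·+0.30255| / 0.0994534 = 4.1424 rad/s.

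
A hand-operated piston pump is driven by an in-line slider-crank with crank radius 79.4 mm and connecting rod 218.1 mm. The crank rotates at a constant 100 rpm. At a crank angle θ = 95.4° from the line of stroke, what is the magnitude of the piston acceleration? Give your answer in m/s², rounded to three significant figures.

ω = 2π·100/60 = 10.47 rad/s
x(θ) = r cosθ + √(L² − r² sin²θ); with ω constant, a = ω²·d²x/dθ².
d²x/dθ² = −r cosθ − r²(cos2θ)/√u − r⁴ sin²2θ/(4u^{3/2}),  u = L² − r² sin²θ = 0.0413191 m².
Substituting r = 0.0794 m, L = 0.2181 m, θ = 95.4°: d²x/dθ² = +0.037896 m.
a = ω²·d²x/dθ² = (10.47)²·(+0.037896) = +4.1557 m/s²;  |a| = 4.1557 m/s².

4.16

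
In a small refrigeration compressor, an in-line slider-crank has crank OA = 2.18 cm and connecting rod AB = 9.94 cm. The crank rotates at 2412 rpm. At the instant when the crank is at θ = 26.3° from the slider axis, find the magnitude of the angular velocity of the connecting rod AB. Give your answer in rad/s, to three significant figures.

ω = 252.6 rad/s (converted from 2412 rpm).
The rod makes angle φ with the slider axis where L sinφ = r sinθ; differentiating, L cosφ·φ̇ = r ω cosθ.
L cosφ = √(L² − r² sin²θ) = 0.09893 m.
|ω_rod| = r ω |cosθ| / √(L² − r² sin²θ) = 0.0218·252.6·0.89649/0.09893 = 49.898 rad/s.

49.9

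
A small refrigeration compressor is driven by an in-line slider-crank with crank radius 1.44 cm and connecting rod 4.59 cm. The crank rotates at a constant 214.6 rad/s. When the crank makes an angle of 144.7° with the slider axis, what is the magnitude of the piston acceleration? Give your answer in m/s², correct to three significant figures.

466

ω = 214.6 rad/s
x(θ) = r cosθ + √(L² − r² sin²θ); with ω constant, a = ω²·d²x/dθ².
d²x/dθ² = −r cosθ − r²(cos2θ)/√u − r⁴ sin²2θ/(4u^{3/2}),  u = L² − r² sin²θ = 0.00203757 m².
Substituting r = 0.0144 m, L = 0.0459 m, θ = 144.7°: d²x/dθ² = +0.010123 m.
a = ω²·d²x/dθ² = (214.6)²·(+0.010123) = +466.17 m/s²;  |a| = 466.17 m/s².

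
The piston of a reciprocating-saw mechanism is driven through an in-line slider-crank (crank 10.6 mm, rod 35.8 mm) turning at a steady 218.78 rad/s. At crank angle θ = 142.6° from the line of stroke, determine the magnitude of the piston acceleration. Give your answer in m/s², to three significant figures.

ω = 218.8 rad/s
x(θ) = r cosθ + √(L² − r² sin²θ); with ω constant, a = ω²·d²x/dθ².
d²x/dθ² = −r cosθ − r²(cos2θ)/√u − r⁴ sin²2θ/(4u^{3/2}),  u = L² − r² sin²θ = 0.00124019 m².
Substituting r = 0.0106 m, L = 0.0358 m, θ = 142.6°: d²x/dθ² = +0.007517 m.
a = ω²·d²x/dθ² = (218.8)²·(+0.007517) = +359.8 m/s²;  |a| = 359.8 m/s².

360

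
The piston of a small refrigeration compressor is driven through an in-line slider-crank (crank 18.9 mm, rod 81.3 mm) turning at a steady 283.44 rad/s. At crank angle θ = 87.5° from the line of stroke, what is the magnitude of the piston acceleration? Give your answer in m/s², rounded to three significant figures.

295

ω = 283.4 rad/s
x(θ) = r cosθ + √(L² − r² sin²θ); with ω constant, a = ω²·d²x/dθ².
d²x/dθ² = −r cosθ − r²(cos2θ)/√u − r⁴ sin²2θ/(4u^{3/2}),  u = L² − r² sin²θ = 0.00625316 m².
Substituting r = 0.0189 m, L = 0.0813 m, θ = 87.5°: d²x/dθ² = +0.0036752 m.
a = ω²·d²x/dθ² = (283.4)²·(+0.0036752) = +295.26 m/s²;  |a| = 295.26 m/s².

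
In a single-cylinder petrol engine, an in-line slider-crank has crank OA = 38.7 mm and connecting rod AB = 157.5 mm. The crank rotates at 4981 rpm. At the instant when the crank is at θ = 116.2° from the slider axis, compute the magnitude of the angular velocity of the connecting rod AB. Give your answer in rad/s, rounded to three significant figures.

ω = 521.6 rad/s (converted from 4981 rpm).
The rod makes angle φ with the slider axis where L sinφ = r sinθ; differentiating, L cosφ·φ̇ = r ω cosθ.
L cosφ = √(L² − r² sin²θ) = 0.15362 m.
|ω_rod| = r ω |cosθ| / √(L² − r² sin²θ) = 0.0387·521.6·0.44151/0.15362 = 58.014 rad/s.

58.0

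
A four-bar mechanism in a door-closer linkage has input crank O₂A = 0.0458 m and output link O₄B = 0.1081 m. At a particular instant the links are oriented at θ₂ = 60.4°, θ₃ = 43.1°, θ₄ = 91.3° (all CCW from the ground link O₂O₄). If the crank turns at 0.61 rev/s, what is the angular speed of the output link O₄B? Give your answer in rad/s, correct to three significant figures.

ω₂ = 3.833 rad/s (from 0.61 rev/s).
Differentiating the loop-closure r₂e^{iθ₂}+r₃e^{iθ₃}=r₁+r₄e^{iθ₄} gives r₂ω₂e^{iθ₂}+r₃ω₃e^{iθ₃}=r₄ω₄e^{iθ₄}.
Eliminating the other unknown: ω₄ = r₂ω₂ sin(θ₂−θ₃) / [r₄ sin(θ₄−θ₃)].
Numerator sine = +0.29737; denominator sine = +0.74548.
Result = 0.0458·3.833·(+0.29737) / (0.1081·(+0.74548)) = +0.64777 rad/s; magnitude 0.64777 rad/s.

0.648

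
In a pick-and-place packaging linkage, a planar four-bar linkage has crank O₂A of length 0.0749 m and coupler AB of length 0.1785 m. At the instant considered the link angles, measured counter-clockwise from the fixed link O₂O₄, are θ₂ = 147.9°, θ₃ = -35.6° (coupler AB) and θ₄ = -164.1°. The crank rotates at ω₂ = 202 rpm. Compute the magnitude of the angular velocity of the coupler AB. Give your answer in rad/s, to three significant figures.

ω₂ = 21.15 rad/s (from 202 rpm).
Differentiating the loop-closure r₂e^{iθ₂}+r₃e^{iθ₃}=r₁+r₄e^{iθ₄} gives r₂ω₂e^{iθ₂}+r₃ω₃e^{iθ₃}=r₄ω₄e^{iθ₄}.
Eliminating the other unknown: ω₃ = r₂ω₂ sin(θ₄−θ₂) / [r₃ sin(θ₃−θ₄)].
Numerator sine = +0.74314; denominator sine = +0.78261.
Result = 0.0749·21.15·(+0.74314) / (0.1785·(+0.78261)) = +8.4285 rad/s; magnitude 8.4285 rad/s.

8.43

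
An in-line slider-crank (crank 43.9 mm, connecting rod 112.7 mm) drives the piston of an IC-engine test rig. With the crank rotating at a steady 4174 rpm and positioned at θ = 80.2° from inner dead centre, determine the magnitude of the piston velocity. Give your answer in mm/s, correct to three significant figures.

20300

ω = 2π·4174/60 = 437.1 rad/s
For an in-line slider-crank, x = r cosθ + √(L² − r² sin²θ), so v = −rω sinθ·[1 + r cosθ/√(L² − r² sin²θ)].
With r = 0.0439 m, L = 0.1127 m, θ = 80.2°: √(L² − r² sin²θ) = 0.10407 m.
v = −0.0439·437.1·0.98541·[1 + 0.0439·0.17021/0.10407] = -20.266 m/s.
|v| = 20.266 m/s = 20266 mm/s.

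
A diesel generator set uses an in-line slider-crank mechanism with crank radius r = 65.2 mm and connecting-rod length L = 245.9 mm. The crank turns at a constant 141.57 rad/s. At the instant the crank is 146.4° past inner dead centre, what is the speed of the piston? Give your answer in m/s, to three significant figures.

ω = 141.6 rad/s
For an in-line slider-crank, x = r cosθ + √(L² − r² sin²θ), so v = −rω sinθ·[1 + r cosθ/√(L² − r² sin²θ)].
With r = 0.0652 m, L = 0.2459 m, θ = 146.4°: √(L² − r² sin²θ) = 0.24324 m.
v = −0.0652·141.6·0.55339·[1 + 0.0652·-0.83292/0.24324] = -3.9676 m/s.
|v| = 3.9676 m/s.

3.97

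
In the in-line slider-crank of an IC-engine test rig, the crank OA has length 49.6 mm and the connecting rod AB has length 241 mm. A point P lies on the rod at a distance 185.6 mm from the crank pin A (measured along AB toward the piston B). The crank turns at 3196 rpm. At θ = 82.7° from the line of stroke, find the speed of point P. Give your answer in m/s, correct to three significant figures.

16.8

ω = 334.7 rad/s.  Crank-pin speed |V_A| = rω = 16.6 m/s, perpendicular to OA.
Rod angle: sinφ = −(r/L) sinθ ⇒ φ = -11.779°; ω_rod = −rω cosθ/√(L²−r²sin²θ) = -8.9406 rad/s.
V_P = V_A + ω_rod × AP, with AP = 0.1856 m along the rod.
Components: V_Px = −rω sinθ − a·ω_rod·sinφ = -16.805 m/s;  V_Py = rω cosθ + a·ω_rod·cosφ = +0.48488 m/s.
|V_P| = √(V_Px² + V_Py²) = 16.812 m/s.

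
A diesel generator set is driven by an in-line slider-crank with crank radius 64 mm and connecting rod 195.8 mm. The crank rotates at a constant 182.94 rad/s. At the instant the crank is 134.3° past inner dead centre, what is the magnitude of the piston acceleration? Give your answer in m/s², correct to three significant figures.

1490

ω = 182.9 rad/s
x(θ) = r cosθ + √(L² − r² sin²θ); with ω constant, a = ω²·d²x/dθ².
d²x/dθ² = −r cosθ − r²(cos2θ)/√u − r⁴ sin²2θ/(4u^{3/2}),  u = L² − r² sin²θ = 0.0362396 m².
Substituting r = 0.064 m, L = 0.1958 m, θ = 134.3°: d²x/dθ² = +0.044617 m.
a = ω²·d²x/dθ² = (182.9)²·(+0.044617) = +1493.2 m/s²;  |a| = 1493.2 m/s².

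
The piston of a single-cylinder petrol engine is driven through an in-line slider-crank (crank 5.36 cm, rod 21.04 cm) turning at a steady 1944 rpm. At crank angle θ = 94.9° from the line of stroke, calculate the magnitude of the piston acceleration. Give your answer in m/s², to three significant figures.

766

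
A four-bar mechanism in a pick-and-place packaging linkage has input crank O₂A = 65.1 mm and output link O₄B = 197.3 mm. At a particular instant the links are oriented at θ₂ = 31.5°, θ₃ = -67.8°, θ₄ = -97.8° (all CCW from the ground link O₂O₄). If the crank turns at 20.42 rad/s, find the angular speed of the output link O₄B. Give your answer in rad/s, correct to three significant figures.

13.3

ω₂ = 20.42 rad/s
Differentiating the loop-closure r₂e^{iθ₂}+r₃e^{iθ₃}=r₁+r₄e^{iθ₄} gives r₂ω₂e^{iθ₂}+r₃ω₃e^{iθ₃}=r₄ω₄e^{iθ₄}.
Eliminating the other unknown: ω₄ = r₂ω₂ sin(θ₂−θ₃) / [r₄ sin(θ₄−θ₃)].
Numerator sine = +0.98686; denominator sine = -0.50000.
Result = 0.0651·20.42·(+0.98686) / (0.1973·(-0.50000)) = -13.298 rad/s; magnitude 13.298 rad/s.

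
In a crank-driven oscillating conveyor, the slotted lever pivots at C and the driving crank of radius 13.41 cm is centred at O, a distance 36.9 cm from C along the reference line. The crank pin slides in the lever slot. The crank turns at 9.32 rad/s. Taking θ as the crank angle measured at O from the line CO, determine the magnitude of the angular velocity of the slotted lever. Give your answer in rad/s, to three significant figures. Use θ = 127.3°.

ω = 9.32 rad/s
Crank pin A relative to C: A = (d + r cosθ, r sinθ); lever angle φ = atan2(r sinθ, d + r cosθ).
Differentiating tanφ: φ̇ = rω(d cosθ + r)/(d² + r² + 2dr cosθ).
d² + r² + 2dr cosθ = |CA|² = 0.0941717 m²;  d cosθ + r = -0.08951 m.
|ω_lever| = |0.1341·9.32·-0.08951| / 0.0941717 = 1.1879 rad/s.

1.19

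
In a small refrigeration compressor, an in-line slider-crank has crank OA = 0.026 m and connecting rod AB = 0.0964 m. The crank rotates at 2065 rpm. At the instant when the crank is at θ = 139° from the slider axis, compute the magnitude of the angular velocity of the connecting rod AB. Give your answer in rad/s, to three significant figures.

ω = 216.2 rad/s (converted from 2065 rpm).
The rod makes angle φ with the slider axis where L sinφ = r sinθ; differentiating, L cosφ·φ̇ = r ω cosθ.
L cosφ = √(L² − r² sin²θ) = 0.094879 m.
|ω_rod| = r ω |cosθ| / √(L² − r² sin²θ) = 0.026·216.2·0.75471/0.094879 = 44.723 rad/s.

44.7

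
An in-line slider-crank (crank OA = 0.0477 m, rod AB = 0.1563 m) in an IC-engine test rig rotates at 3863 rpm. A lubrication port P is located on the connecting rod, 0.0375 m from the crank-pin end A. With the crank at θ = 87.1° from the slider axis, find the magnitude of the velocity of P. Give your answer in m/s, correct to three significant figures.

ω = 404.5 rad/s.  Crank-pin speed |V_A| = rω = 19.296 m/s, perpendicular to OA.
Rod angle: sinφ = −(r/L) sinθ ⇒ φ = -17.746°; ω_rod = −rω cosθ/√(L²−r²sin²θ) = -6.558 rad/s.
V_P = V_A + ω_rod × AP, with AP = 0.0375 m along the rod.
Components: V_Px = −rω sinθ − a·ω_rod·sinφ = -19.346 m/s;  V_Py = rω cosθ + a·ω_rod·cosφ = +0.74203 m/s.
|V_P| = √(V_Px² + V_Py²) = 19.361 m/s.

19.4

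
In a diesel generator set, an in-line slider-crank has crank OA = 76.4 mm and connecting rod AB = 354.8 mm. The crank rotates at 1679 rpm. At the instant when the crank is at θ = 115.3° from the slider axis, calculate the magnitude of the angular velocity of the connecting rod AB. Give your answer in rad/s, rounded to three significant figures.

ω = 175.8 rad/s (converted from 1679 rpm).
The rod makes angle φ with the slider axis where L sinφ = r sinθ; differentiating, L cosφ·φ̇ = r ω cosθ.
L cosφ = √(L² − r² sin²θ) = 0.34801 m.
|ω_rod| = r ω |cosθ| / √(L² − r² sin²θ) = 0.0764·175.8·0.42736/0.34801 = 16.496 rad/s.

16.5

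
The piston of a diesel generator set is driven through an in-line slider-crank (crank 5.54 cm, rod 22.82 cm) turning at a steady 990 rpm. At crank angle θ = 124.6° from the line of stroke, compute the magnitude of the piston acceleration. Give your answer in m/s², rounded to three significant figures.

389

ω = 2π·990/60 = 103.7 rad/s
x(θ) = r cosθ + √(L² − r² sin²θ); with ω constant, a = ω²·d²x/dθ².
d²x/dθ² = −r cosθ − r²(cos2θ)/√u − r⁴ sin²2θ/(4u^{3/2}),  u = L² − r² sin²θ = 0.0499957 m².
Substituting r = 0.0554 m, L = 0.2282 m, θ = 124.6°: d²x/dθ² = +0.036149 m.
a = ω²·d²x/dθ² = (103.7)²·(+0.036149) = +388.53 m/s²;  |a| = 388.53 m/s².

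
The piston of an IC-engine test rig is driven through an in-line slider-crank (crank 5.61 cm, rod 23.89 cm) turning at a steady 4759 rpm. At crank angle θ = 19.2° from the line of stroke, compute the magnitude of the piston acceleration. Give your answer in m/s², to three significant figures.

15700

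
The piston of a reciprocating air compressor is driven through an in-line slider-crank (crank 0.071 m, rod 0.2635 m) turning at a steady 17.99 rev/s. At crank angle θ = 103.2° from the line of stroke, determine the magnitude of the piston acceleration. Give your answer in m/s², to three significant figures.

433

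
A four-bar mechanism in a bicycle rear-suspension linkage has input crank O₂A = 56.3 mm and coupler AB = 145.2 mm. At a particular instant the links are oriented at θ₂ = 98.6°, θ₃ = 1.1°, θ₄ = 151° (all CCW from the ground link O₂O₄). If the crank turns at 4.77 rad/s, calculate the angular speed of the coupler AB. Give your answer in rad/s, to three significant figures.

ω₂ = 4.77 rad/s
Differentiating the loop-closure r₂e^{iθ₂}+r₃e^{iθ₃}=r₁+r₄e^{iθ₄} gives r₂ω₂e^{iθ₂}+r₃ω₃e^{iθ₃}=r₄ω₄e^{iθ₄}.
Eliminating the other unknown: ω₃ = r₂ω₂ sin(θ₄−θ₂) / [r₃ sin(θ₃−θ₄)].
Numerator sine = +0.79229; denominator sine = -0.50151.
Result = 0.0563·4.77·(+0.79229) / (0.1452·(-0.50151)) = -2.9219 rad/s; magnitude 2.9219 rad/s.

2.92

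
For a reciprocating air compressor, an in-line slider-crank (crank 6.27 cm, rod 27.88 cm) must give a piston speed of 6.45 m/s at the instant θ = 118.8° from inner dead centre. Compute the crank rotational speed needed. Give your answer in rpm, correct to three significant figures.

For an in-line slider-crank, |v_piston| = rω|sinθ|·[1 + r cosθ/√(L² − r² sin²θ)].
With r = 0.0627 m, L = 0.2788 m, θ = 118.8°: the bracketed kinematic factor |dx/dθ| = 0.048873 m.
ω = v/|dx/dθ| = 6.45/0.048873 = 131.98 rad/s.
N = 60ω/(2π) = 1260.3 rpm.

1260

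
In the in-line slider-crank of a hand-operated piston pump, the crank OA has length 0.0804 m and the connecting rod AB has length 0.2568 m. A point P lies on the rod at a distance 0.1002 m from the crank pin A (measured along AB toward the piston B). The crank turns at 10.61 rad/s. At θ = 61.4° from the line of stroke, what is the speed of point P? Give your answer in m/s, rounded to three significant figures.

0.833

ω = 10.61 rad/s.  Crank-pin speed |V_A| = rω = 0.85304 m/s, perpendicular to OA.
Rod angle: sinφ = −(r/L) sinθ ⇒ φ = -15.955°; ω_rod = −rω cosθ/√(L²−r²sin²θ) = -1.6538 rad/s.
V_P = V_A + ω_rod × AP, with AP = 0.1002 m along the rod.
Components: V_Px = −rω sinθ − a·ω_rod·sinφ = -0.79451 m/s;  V_Py = rω cosθ + a·ω_rod·cosφ = +0.24901 m/s.
|V_P| = √(V_Px² + V_Py²) = 0.83262 m/s.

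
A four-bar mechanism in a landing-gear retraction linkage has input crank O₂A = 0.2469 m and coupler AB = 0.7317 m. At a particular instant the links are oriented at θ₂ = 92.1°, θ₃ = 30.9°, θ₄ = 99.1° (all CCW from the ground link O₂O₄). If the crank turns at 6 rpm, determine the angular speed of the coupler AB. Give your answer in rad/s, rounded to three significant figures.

ω₂ = 0.6283 rad/s (from 6 rpm).
Differentiating the loop-closure r₂e^{iθ₂}+r₃e^{iθ₃}=r₁+r₄e^{iθ₄} gives r₂ω₂e^{iθ₂}+r₃ω₃e^{iθ₃}=r₄ω₄e^{iθ₄}.
Eliminating the other unknown: ω₃ = r₂ω₂ sin(θ₄−θ₂) / [r₃ sin(θ₃−θ₄)].
Numerator sine = +0.12187; denominator sine = -0.92849.
Result = 0.2469·0.6283·(+0.12187) / (0.7317·(-0.92849)) = -0.027828 rad/s; magnitude 0.027828 rad/s.

0.0278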